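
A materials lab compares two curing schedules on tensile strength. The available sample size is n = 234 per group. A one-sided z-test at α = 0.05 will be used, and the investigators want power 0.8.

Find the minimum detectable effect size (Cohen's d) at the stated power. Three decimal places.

Need Φ(δ − 1.645) = 0.8, so δ = 1.645 + 0.842 = 2.486.
δ = d·√(n/2) ⇒ d = δ/√(n/2) = 2.486/√(234/2) = 0.2299.

d ≈ 0.230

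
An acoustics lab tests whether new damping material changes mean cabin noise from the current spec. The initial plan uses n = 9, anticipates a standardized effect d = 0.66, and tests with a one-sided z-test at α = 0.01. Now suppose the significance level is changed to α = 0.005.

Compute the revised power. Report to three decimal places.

δ = d·√n = 0.66 × √9 = 1.9800 (unchanged). New critical value: z_{0.005} = 2.576.
Revised power = P(Z > 2.576 − δ) = Φ(-0.596) = 0.2756.

Power ≈ 0.276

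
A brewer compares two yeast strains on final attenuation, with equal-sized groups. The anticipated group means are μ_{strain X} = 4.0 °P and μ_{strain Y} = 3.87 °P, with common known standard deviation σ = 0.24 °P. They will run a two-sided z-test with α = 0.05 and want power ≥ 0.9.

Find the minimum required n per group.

Standardized effect: d = |μ_{strain X} − μ_{strain Y}| / σ = |4.0 − 3.87| / 0.24 = 0.5417
Set Φ(δ − 1.960) = 0.9; then δ − 1.960 = Φ⁻¹(0.9) = 1.282, giving δ = 3.242.
(The Φ(−δ − z_{α/2}) term is vanishingly small for δ > 0 and is dropped in the standard sample-size formula.)
δ = d·√(n/2) ⇒ n = 2(δ/d)² = 2 × (3.242 / 0.5417)² = 71.62.
Rounding up, n = 72 per group.

n = 72 per group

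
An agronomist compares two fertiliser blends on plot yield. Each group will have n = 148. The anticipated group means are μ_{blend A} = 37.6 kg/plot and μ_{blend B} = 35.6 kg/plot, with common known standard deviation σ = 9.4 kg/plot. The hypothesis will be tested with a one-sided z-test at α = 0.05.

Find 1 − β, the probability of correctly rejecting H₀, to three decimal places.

Power ≈ 0.574

Standardized effect: d = |μ_{blend A} − μ_{blend B}| / σ = |37.6 − 35.6| / 9.4 = 0.2128
Noncentrality parameter: δ = d·√(n/2) = 0.2128 × √(148/2) = 1.8303
Critical value for a one-sided test at α = 0.05: z_α = 1.645.
Power = P(Z > 1.645 − δ) = Φ(0.185) = 0.5736.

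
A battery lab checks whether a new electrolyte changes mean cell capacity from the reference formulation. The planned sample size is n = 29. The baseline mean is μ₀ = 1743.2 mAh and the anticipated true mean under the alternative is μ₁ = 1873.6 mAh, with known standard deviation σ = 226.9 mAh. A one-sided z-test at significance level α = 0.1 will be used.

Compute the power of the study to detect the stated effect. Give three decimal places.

Power ≈ 0.965

Standardized effect: d = |μ₁ − μ₀| / σ = |1873.6 − 1743.2| / 226.9 = 0.5747
Noncentrality parameter: λ = d·√n = 0.5747 × √29 = 3.0949
Critical value for a one-sided test at α = 0.1: z_α = 1.282.
Power = Φ(λ − 1.282) = Φ(1.813) = 0.9651.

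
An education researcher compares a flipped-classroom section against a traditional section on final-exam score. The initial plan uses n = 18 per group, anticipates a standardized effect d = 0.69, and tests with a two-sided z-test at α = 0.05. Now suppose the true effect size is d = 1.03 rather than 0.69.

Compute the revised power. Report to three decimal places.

With d = 1.03: δ = d·√(n/2) = 1.03 × √(18/2) = 3.0900. Critical value z_{0.025} = 1.960.
Revised power = Φ(δ − 1.960) + Φ(−δ − 1.960) = Φ(1.130) + Φ(-5.050) = 0.8708 + 0.0000 = 0.8708.

Power ≈ 0.871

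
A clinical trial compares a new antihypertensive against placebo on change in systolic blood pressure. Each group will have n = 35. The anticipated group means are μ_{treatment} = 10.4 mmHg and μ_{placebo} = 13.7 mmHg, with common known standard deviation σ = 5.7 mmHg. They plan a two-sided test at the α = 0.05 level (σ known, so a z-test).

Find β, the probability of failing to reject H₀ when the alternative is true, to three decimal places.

β ≈ 0.322

Standardized effect: d = |μ_{treatment} − μ_{placebo}| / σ = |10.4 − 13.7| / 5.7 = 0.5789
Noncentrality parameter: λ = d·√(n/2) = 0.5789 × √(35/2) = 2.4219
Two-sided α = 0.05 → critical value z_{0.025} = 1.960.
Power = Φ(λ − 1.960) + Φ(−λ − 1.960) = Φ(0.462) + Φ(-4.382) = 0.6779 + 0.0000 = 0.6779.
Type II error: β = 1 − power = 1 − 0.6779 = 0.3221.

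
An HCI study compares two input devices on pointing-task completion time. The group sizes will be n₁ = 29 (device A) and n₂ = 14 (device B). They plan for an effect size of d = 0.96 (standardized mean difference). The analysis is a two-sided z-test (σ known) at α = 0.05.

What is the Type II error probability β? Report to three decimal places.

Noncentrality parameter: δ = d / √(1/n₁ + 1/n₂) = 0.96 / √(1/29 + 1/14) = 2.9499
Critical value for a two-sided test at α = 0.05: z_{α/2} = 1.960.
Power = Φ(δ − 1.960) + Φ(−δ − 1.960) = Φ(0.990) + Φ(-4.910) = 0.8389 + 0.0000 = 0.8389.
Type II error: β = 1 − power = 1 − 0.8389 = 0.1611.

β ≈ 0.161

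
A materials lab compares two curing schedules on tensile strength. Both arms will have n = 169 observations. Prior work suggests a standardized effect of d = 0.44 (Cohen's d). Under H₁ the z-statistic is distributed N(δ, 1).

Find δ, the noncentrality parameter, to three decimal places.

The noncentrality parameter scales effect size by the design's sample-size factor: δ = d·√(n/2) = 0.44 × √(169/2) = 4.0447

δ ≈ 4.045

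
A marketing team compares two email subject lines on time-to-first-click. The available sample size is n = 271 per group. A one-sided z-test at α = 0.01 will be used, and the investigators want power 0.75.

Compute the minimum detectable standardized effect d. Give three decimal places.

d ≈ 0.258

Need Φ(δ − 2.326) = 0.75, so δ = 2.326 + 0.674 = 3.001.
δ = d·√(n/2) ⇒ d = δ/√(n/2) = 3.001/√(271/2) = 0.2578.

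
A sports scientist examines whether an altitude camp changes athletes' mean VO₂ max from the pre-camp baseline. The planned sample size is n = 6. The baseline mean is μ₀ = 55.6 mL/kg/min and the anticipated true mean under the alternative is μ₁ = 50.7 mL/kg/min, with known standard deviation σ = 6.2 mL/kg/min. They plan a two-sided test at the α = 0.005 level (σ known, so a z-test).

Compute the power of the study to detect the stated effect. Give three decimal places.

Standardized effect: d = |μ₁ − μ₀| / σ = |50.7 − 55.6| / 6.2 = 0.7903
Noncentrality parameter: δ = d·√n = 0.7903 × √6 = 1.9359
Critical value for a two-sided test at α = 0.005: z_{α/2} = 2.807.
Power = Φ(δ − 2.807) + Φ(−δ − 2.807) = Φ(-0.871) + Φ(-4.743) = 0.1918 + 0.0000 = 0.1918.

Power ≈ 0.192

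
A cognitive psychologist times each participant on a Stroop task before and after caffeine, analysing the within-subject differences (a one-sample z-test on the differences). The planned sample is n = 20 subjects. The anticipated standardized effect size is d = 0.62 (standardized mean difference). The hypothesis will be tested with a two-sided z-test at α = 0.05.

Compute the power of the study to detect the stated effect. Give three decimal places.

Noncentrality parameter: δ = d·√n = 0.62 × √20 = 2.7727
Two-sided α = 0.05 → critical value z_{0.025} = 1.960.
Power = Φ(δ − 1.960) + Φ(−δ − 1.960) = Φ(0.813) + Φ(-4.733) = 0.7918 + 0.0000 = 0.7918.

Power ≈ 0.792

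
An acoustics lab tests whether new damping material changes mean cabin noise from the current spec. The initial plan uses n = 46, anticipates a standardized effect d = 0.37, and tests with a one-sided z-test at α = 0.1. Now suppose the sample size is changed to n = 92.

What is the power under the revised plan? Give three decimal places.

Power ≈ 0.988

With n = 92: δ = d·√n = 0.37 × √92 = 3.5489. Critical value z_{0.1} = 1.282.
Revised power = Φ(δ − 1.282) = Φ(2.267) = 0.9883.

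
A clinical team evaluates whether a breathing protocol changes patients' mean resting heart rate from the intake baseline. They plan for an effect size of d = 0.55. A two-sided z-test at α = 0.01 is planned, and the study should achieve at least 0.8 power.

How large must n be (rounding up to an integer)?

n = 39

Set Φ(δ − 2.576) = 0.8; then δ − 2.576 = Φ⁻¹(0.8) = 0.842, giving δ = 3.417.
(The Φ(−δ − z_{α/2}) term is vanishingly small for δ > 0 and is dropped in the standard sample-size formula.)
δ = d·√n ⇒ n = (δ/d)² = (3.417 / 0.55)² = 38.61.
Rounding up, n = 39.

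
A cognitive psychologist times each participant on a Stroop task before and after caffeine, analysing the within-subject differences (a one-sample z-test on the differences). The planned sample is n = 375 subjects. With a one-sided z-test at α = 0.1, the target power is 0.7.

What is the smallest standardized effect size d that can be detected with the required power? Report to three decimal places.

Required noncentrality: δ = z_{0.1} + z_{0.30} = 1.282 + 0.524 = 1.806.
δ = d·√n ⇒ d = δ/√n = 1.806/√375 = 0.0933.

d ≈ 0.093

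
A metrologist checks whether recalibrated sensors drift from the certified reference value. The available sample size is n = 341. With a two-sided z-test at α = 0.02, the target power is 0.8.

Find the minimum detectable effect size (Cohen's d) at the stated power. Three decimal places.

Need Φ(δ − 2.326) = 0.8, so δ = 2.326 + 0.842 = 3.168.
(Lower-tail contribution to power is negligible for δ > 0.)
δ = d·√n ⇒ d = δ/√n = 3.168/√341 = 0.1716.

d ≈ 0.172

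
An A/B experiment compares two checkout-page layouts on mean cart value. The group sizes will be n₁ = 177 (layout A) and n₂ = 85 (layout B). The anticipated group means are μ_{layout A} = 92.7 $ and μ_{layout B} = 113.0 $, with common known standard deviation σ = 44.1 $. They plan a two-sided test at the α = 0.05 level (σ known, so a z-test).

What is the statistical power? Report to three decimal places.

Power ≈ 0.937

Standardized effect: d = |μ_{layout A} − μ_{layout B}| / σ = |92.7 − 113.0| / 44.1 = 0.4603
Noncentrality parameter: δ = d / √(1/n₁ + 1/n₂) = 0.4603 / √(1/177 + 1/85) = 3.4882
Two-sided α = 0.05 → critical value z_{0.025} = 1.960.
Power = Φ(δ − 1.960) + Φ(−δ − 1.960) = Φ(1.528) + Φ(-5.448) = 0.9368 + 0.0000 = 0.9368.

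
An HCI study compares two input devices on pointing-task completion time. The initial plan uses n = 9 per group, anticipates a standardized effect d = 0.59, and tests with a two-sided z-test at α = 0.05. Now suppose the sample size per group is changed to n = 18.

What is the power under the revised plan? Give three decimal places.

Power ≈ 0.425

With n = 18 per group: δ = d·√(n/2) = 0.59 × √(18/2) = 1.7700. Critical value z_{0.025} = 1.960.
Revised power = Φ(δ − 1.960) + Φ(−δ − 1.960) = Φ(-0.190) + Φ(-3.730) = 0.4247 + 0.0001 = 0.4248.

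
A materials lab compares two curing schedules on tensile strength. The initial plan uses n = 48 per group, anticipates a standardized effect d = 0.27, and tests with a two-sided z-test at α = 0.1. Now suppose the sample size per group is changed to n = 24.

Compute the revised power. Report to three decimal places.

With n = 24 per group: δ = d·√(n/2) = 0.27 × √(24/2) = 0.9353. Critical value z_{0.05} = 1.645.
Revised power = Φ(δ − 1.645) + Φ(−δ − 1.645) = Φ(-0.710) + Φ(-2.580) = 0.2390 + 0.0049 = 0.2439.

Power ≈ 0.244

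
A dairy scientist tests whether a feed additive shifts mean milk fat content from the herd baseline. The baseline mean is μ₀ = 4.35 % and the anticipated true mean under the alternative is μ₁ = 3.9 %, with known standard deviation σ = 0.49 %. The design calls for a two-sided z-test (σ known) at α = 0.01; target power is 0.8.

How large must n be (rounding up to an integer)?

n = 14

Standardized effect: d = |μ₁ − μ₀| / σ = |3.9 − 4.35| / 0.49 = 0.9184
Set Φ(δ − 2.576) = 0.8; then δ − 2.576 = Φ⁻¹(0.8) = 0.842, giving δ = 3.417.
(The Φ(−δ − z_{α/2}) term is vanishingly small for δ > 0 and is dropped in the standard sample-size formula.)
δ = d·√n ⇒ n = (δ/d)² = (3.417 / 0.9184)² = 13.85.
Rounding up, n = 14.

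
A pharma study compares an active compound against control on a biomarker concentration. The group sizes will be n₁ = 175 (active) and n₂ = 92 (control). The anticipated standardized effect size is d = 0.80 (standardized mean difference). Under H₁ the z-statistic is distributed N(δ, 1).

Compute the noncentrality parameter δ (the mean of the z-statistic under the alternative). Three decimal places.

δ ≈ 6.212

δ = d / √(1/n₁ + 1/n₂) = 0.80 / √(1/175 + 1/92) = 6.2122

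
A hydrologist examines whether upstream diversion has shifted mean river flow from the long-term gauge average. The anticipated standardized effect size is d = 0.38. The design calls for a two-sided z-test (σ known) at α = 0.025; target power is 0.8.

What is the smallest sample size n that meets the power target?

n = 66

Set Φ(δ − 2.241) = 0.8; then δ − 2.241 = Φ⁻¹(0.8) = 0.842, giving δ = 3.083.
(For δ > 0 the lower-tail rejection region contributes negligibly to power, so the one-term inversion is standard.)
δ = d·√n ⇒ n = (δ/d)² = (3.083 / 0.38)² = 65.82.
Round up to the next whole unit.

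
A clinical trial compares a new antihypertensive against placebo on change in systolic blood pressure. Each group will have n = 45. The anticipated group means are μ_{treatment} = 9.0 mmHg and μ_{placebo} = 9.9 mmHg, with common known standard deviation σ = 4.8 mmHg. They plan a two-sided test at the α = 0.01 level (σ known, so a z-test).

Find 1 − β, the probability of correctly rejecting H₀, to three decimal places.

Standardized effect: d = |μ_{treatment} − μ_{placebo}| / σ = |9.0 − 9.9| / 4.8 = 0.1875
Noncentrality parameter: δ = d·√(n/2) = 0.1875 × √(45/2) = 0.8894
Critical value for a two-sided test at α = 0.01: z_{α/2} = 2.576.
Power = Φ(δ − 2.576) + Φ(−δ − 2.576) = Φ(-1.686) + Φ(-3.465) = 0.0459 + 0.0003 = 0.0461.

Power ≈ 0.046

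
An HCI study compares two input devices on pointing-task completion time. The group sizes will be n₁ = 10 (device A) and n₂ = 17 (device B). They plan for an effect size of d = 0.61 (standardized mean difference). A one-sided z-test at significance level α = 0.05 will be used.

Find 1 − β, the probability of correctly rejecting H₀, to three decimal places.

Noncentrality parameter: δ = d / √(1/n₁ + 1/n₂) = 0.61 / √(1/10 + 1/17) = 1.5306
One-sided α = 0.05 → critical value z_{0.05} = 1.645.
Power = P(Z > 1.645 − δ) = Φ(-0.114) = 0.4545.

Power ≈ 0.455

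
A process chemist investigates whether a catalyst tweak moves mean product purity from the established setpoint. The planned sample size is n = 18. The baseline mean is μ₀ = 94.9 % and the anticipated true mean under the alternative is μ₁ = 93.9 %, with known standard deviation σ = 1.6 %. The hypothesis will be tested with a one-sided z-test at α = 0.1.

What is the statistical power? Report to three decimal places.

Power ≈ 0.915

Standardized effect: d = |μ₁ − μ₀| / σ = |93.9 − 94.9| / 1.6 = 0.6250
Noncentrality parameter: δ = d·√n = 0.6250 × √18 = 2.6517
One-sided α = 0.1 → critical value z_{0.1} = 1.282.
Power = P(Z > 1.282 − δ) = Φ(1.370) = 0.9147.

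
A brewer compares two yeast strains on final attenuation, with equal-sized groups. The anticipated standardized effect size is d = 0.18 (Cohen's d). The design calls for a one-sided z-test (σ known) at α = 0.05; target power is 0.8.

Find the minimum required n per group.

n = 382 per group

Set Φ(δ − 1.645) = 0.8; then δ − 1.645 = Φ⁻¹(0.8) = 0.842, giving δ = 2.486.
δ = d·√(n/2) ⇒ n = 2(δ/d)² = 2 × (2.486 / 0.18)² = 381.64.
Round up to the next whole unit.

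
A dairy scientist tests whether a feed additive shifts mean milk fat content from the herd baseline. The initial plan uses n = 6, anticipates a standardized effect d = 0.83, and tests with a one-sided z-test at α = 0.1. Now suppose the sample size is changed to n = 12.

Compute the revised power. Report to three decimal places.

With n = 12: δ = d·√n = 0.83 × √12 = 2.8752. Critical value z_{0.1} = 1.282.
Revised power = P(Z > 1.282 − δ) = Φ(1.594) = 0.9445.

Power ≈ 0.944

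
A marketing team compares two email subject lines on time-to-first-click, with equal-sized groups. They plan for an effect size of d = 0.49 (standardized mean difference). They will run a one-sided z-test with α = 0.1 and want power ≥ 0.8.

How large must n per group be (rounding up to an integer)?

n = 38 per group

Set Φ(δ − 1.282) = 0.8; then δ − 1.282 = Φ⁻¹(0.8) = 0.842, giving δ = 2.123.
δ = d·√(n/2) ⇒ n = 2(δ/d)² = 2 × (2.123 / 0.49)² = 37.55.
Rounding up, n = 38 per group.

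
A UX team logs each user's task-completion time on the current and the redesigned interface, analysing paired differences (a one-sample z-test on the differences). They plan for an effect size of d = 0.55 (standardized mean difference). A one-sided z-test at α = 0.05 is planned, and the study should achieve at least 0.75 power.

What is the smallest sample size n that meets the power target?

Set Φ(δ − 1.645) = 0.75; then δ − 1.645 = Φ⁻¹(0.75) = 0.674, giving δ = 2.319.
δ = d·√n ⇒ n = (δ/d)² = (2.319 / 0.55)² = 17.78.
Rounding up, n = 18.

n = 18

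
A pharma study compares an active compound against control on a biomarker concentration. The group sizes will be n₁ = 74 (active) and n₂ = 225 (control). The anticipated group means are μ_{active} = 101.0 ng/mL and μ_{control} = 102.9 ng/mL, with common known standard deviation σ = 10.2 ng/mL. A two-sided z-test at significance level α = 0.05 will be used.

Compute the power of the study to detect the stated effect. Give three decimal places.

Standardized effect: d = |μ_{active} − μ_{control}| / σ = |101.0 − 102.9| / 10.2 = 0.1863
Noncentrality parameter: δ = d / √(1/n₁ + 1/n₂) = 0.1863 / √(1/74 + 1/225) = 1.3900
Critical value for a two-sided test at α = 0.05: z_{α/2} = 1.960.
Power = Φ(δ − 1.960) + Φ(−δ − 1.960) = Φ(-0.570) + Φ(-3.350) = 0.2844 + 0.0004 = 0.2848.

Power ≈ 0.285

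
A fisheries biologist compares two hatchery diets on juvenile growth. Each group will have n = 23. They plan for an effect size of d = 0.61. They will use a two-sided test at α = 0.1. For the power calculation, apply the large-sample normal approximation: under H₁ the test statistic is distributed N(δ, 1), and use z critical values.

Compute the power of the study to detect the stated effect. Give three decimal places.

Noncentrality parameter: δ = d·√(n/2) = 0.61 × √(23/2) = 2.0686
Critical value for a two-sided test at α = 0.1: z_{α/2} = 1.645.
Power = Φ(δ − 1.645) + Φ(−δ − 1.645) = Φ(0.424) + Φ(-3.713) = 0.6641 + 0.0001 = 0.6642.

Power ≈ 0.664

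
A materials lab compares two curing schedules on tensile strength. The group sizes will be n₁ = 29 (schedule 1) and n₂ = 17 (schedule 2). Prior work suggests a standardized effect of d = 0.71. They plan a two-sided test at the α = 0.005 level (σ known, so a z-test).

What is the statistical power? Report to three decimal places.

Noncentrality parameter: δ = d / √(1/n₁ + 1/n₂) = 0.71 / √(1/29 + 1/17) = 2.3244
Two-sided α = 0.005 → critical value z_{0.0025} = 2.807.
Power = Φ(δ − 2.807) + Φ(−δ − 2.807) = Φ(-0.483) + Φ(-5.131) = 0.3147 + 0.0000 = 0.3147.

Power ≈ 0.315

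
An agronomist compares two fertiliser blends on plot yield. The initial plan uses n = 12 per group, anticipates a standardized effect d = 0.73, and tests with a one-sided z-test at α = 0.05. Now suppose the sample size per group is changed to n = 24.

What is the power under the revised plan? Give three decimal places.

Power ≈ 0.812

With n = 24 per group: δ = d·√(n/2) = 0.73 × √(24/2) = 2.5288. Critical value z_{0.05} = 1.645.
Revised power = P(Z > 1.645 − δ) = Φ(0.884) = 0.8116.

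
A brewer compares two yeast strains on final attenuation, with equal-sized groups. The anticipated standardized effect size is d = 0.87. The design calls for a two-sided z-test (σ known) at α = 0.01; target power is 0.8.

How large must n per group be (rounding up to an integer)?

For power 0.8 need Φ(δ − z_{0.005}) = 0.8, so δ = z_{0.005} + z_{0.20} = 2.576 + 0.842 = 3.417.
(Ignoring the negligible lower-tail rejection probability gives the usual closed-form inversion.)
δ = d·√(n/2) ⇒ n = 2(δ/d)² = 2 × (3.417 / 0.87)² = 30.86.
Rounding up, n = 31 per group.

n = 31 per group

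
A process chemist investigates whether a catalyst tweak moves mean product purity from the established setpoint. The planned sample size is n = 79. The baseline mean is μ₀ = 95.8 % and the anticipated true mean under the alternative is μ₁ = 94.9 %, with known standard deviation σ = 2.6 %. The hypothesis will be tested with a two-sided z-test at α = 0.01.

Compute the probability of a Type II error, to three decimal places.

Standardized effect: d = |μ₁ − μ₀| / σ = |94.9 − 95.8| / 2.6 = 0.3462
Noncentrality parameter: δ = d·√n = 0.3462 × √79 = 3.0767
Critical value for a two-sided test at α = 0.01: z_{α/2} = 2.576.
Power = Φ(δ − 2.576) + Φ(−δ − 2.576) = Φ(0.501) + Φ(-5.653) = 0.6918 + 0.0000 = 0.6918.
Type II error: β = 1 − power = 1 − 0.6918 = 0.3082.

β ≈ 0.308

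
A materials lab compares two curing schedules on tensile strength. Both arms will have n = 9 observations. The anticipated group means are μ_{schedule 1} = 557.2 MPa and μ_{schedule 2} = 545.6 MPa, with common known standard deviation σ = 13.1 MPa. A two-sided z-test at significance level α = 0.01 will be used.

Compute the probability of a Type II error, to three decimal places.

β ≈ 0.757

Standardized effect: d = |μ_{schedule 1} − μ_{schedule 2}| / σ = |557.2 − 545.6| / 13.1 = 0.8855
Noncentrality parameter: δ = d·√(n/2) = 0.8855 × √(9/2) = 1.8784
Two-sided α = 0.01 → critical value z_{0.005} = 2.576.
Power = Φ(δ − 2.576) + Φ(−δ − 2.576) = Φ(-0.697) + Φ(-4.454) = 0.2428 + 0.0000 = 0.2428.
Type II error: β = 1 − power = 1 − 0.2428 = 0.7572.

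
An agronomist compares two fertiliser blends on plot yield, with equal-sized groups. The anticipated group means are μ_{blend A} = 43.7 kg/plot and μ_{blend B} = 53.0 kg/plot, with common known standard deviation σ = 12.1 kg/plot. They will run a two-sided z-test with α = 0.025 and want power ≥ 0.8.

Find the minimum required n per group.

n = 33 per group

Standardized effect: d = |μ_{blend A} − μ_{blend B}| / σ = |43.7 − 53.0| / 12.1 = 0.7686
Set Φ(δ − 2.241) = 0.8; then δ − 2.241 = Φ⁻¹(0.8) = 0.842, giving δ = 3.083.
(Ignoring the negligible lower-tail rejection probability gives the usual closed-form inversion.)
δ = d·√(n/2) ⇒ n = 2(δ/d)² = 2 × (3.083 / 0.7686)² = 32.18.
Rounding up, n = 33 per group.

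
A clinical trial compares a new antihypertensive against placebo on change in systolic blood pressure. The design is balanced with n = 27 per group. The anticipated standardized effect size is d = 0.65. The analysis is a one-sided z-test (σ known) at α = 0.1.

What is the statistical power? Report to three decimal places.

Noncentrality parameter: λ = d·√(n/2) = 0.65 × √(27/2) = 2.3883
One-sided α = 0.1 → critical value z_{0.1} = 1.282.
Power = P(Z > 1.282 − λ) = Φ(1.107) = 0.8658.

Power ≈ 0.866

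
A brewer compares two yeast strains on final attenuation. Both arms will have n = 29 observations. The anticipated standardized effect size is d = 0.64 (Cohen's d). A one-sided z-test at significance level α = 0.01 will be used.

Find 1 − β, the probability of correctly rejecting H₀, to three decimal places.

Power ≈ 0.544

Noncentrality parameter: δ = d·√(n/2) = 0.64 × √(29/2) = 2.4370
Critical value for a one-sided test at α = 0.01: z_α = 2.326.
Power = Φ(δ − 2.326) = Φ(0.111) = 0.5441.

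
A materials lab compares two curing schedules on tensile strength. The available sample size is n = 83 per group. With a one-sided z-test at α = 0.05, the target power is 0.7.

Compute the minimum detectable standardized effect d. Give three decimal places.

d ≈ 0.337

Need Φ(δ − 1.645) = 0.7, so δ = 1.645 + 0.524 = 2.169.
δ = d·√(n/2) ⇒ d = δ/√(n/2) = 2.169/√(83/2) = 0.3367.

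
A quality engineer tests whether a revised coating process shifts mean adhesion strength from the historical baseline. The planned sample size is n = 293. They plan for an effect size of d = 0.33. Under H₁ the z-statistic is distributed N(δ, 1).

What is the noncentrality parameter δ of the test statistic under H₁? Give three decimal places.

δ ≈ 5.649

The noncentrality parameter scales effect size by the design's sample-size factor: δ = d·√n = 0.33 × √293 = 5.6487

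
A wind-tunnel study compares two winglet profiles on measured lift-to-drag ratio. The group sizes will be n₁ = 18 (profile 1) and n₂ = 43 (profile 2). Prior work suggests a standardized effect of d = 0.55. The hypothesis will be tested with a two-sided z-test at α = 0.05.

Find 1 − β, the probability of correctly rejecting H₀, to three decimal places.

Power ≈ 0.500

Noncentrality parameter: δ = d / √(1/n₁ + 1/n₂) = 0.55 / √(1/18 + 1/43) = 1.9592
Two-sided α = 0.05 → critical value z_{0.025} = 1.960.
Power = Φ(δ − 1.960) + Φ(−δ − 1.960) = Φ(-0.001) + Φ(-3.919) = 0.4997 + 0.0000 = 0.4997.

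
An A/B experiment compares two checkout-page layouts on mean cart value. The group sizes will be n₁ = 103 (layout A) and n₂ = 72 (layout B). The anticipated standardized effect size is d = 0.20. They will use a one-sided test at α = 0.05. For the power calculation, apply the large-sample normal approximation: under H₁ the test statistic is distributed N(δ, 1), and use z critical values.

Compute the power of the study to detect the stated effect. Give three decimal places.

Power ≈ 0.366

Noncentrality parameter: δ = d / √(1/n₁ + 1/n₂) = 0.20 / √(1/103 + 1/72) = 1.3020
Critical value for a one-sided test at α = 0.05: z_α = 1.645.
Power = P(Z > 1.645 − δ) = Φ(-0.343) = 0.3658.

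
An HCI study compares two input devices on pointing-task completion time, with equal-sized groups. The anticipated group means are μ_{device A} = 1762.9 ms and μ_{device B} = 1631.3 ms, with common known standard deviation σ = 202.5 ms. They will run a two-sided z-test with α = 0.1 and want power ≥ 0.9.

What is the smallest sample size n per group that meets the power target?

n = 41 per group

Standardized effect: d = |μ_{device A} − μ_{device B}| / σ = |1762.9 − 1631.3| / 202.5 = 0.6499
Set Φ(δ − 1.645) = 0.9; then δ − 1.645 = Φ⁻¹(0.9) = 1.282, giving δ = 2.926.
(The Φ(−δ − z_{α/2}) term is vanishingly small for δ > 0 and is dropped in the standard sample-size formula.)
δ = d·√(n/2) ⇒ n = 2(δ/d)² = 2 × (2.926 / 0.6499)² = 40.55.
Rounding up, n = 41 per group.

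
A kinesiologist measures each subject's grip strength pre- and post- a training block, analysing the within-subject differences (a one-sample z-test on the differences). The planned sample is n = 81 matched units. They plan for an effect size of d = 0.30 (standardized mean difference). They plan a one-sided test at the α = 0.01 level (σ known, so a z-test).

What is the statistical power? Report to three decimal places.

Power ≈ 0.646

Noncentrality parameter: δ = d·√n = 0.30 × √81 = 2.7000
One-sided α = 0.01 → critical value z_{0.01} = 2.326.
Power = P(Z > 2.326 − δ) = Φ(0.374) = 0.6457.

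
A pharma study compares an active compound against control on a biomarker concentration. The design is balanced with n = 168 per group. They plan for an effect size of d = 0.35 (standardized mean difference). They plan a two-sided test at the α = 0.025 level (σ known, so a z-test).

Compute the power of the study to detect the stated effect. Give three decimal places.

Noncentrality parameter: δ = d·√(n/2) = 0.35 × √(168/2) = 3.2078
Critical value for a two-sided test at α = 0.025: z_{α/2} = 2.241.
Power = Φ(δ − 2.241) + Φ(−δ − 2.241) = Φ(0.966) + Φ(-5.449) = 0.8331 + 0.0000 = 0.8331.

Power ≈ 0.833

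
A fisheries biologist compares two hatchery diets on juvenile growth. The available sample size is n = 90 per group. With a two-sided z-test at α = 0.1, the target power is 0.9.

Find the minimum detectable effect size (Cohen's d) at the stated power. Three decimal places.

Need Φ(δ − 1.645) = 0.9, so δ = 1.645 + 1.282 = 2.926.
(Lower-tail contribution to power is negligible for δ > 0.)
δ = d·√(n/2) ⇒ d = δ/√(n/2) = 2.926/√(90/2) = 0.4362.

d ≈ 0.436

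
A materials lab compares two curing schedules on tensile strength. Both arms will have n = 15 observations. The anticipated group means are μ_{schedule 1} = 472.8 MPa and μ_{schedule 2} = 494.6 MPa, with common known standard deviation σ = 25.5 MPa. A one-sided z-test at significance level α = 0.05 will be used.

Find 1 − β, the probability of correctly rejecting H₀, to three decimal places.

Standardized effect: d = |μ_{schedule 1} − μ_{schedule 2}| / σ = |472.8 − 494.6| / 25.5 = 0.8549
Noncentrality parameter: λ = d·√(n/2) = 0.8549 × √(15/2) = 2.3412
Critical value for a one-sided test at α = 0.05: z_α = 1.645.
Power = Φ(λ − 1.645) = Φ(0.696) = 0.7569.

Power ≈ 0.757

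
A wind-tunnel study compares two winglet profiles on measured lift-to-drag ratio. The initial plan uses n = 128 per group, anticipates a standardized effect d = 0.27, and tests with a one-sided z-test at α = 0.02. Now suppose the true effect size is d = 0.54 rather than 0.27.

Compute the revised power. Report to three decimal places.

Power ≈ 0.988

With d = 0.54: δ = d·√(n/2) = 0.54 × √(128/2) = 4.3200. Critical value z_{0.02} = 2.054.
Revised power = P(Z > 2.054 − δ) = Φ(2.266) = 0.9883.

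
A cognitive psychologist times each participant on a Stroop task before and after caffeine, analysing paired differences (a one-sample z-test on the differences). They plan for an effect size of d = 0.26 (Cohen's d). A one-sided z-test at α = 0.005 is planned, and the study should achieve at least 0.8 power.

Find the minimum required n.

n = 173

Set Φ(δ − 2.576) = 0.8; then δ − 2.576 = Φ⁻¹(0.8) = 0.842, giving δ = 3.417.
δ = d·√n ⇒ n = (δ/d)² = (3.417 / 0.26)² = 172.77.
Rounding up, n = 173.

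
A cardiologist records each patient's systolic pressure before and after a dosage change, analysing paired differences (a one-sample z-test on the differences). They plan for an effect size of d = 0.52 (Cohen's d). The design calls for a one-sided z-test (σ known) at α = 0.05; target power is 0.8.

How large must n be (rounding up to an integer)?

n = 23

Set Φ(δ − 1.645) = 0.8; then δ − 1.645 = Φ⁻¹(0.8) = 0.842, giving δ = 2.486.
δ = d·√n ⇒ n = (δ/d)² = (2.486 / 0.52)² = 22.86.
Round up to the next whole unit.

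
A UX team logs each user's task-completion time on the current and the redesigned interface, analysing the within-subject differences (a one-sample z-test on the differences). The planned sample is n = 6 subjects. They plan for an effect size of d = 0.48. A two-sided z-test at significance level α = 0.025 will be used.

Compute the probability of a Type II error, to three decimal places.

Noncentrality parameter: δ = d·√n = 0.48 × √6 = 1.1758
Critical value for a two-sided test at α = 0.025: z_{α/2} = 2.241.
Power = Φ(δ − 2.241) + Φ(−δ − 2.241) = Φ(-1.066) + Φ(-3.417) = 0.1433 + 0.0003 = 0.1436.
Type II error: β = 1 − power = 1 − 0.1436 = 0.8564.

β ≈ 0.856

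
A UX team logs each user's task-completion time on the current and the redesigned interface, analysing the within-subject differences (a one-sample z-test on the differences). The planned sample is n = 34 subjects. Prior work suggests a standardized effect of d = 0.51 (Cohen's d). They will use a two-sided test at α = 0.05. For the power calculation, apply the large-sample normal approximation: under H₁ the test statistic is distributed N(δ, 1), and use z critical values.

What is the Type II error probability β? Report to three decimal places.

β ≈ 0.155

Noncentrality parameter: δ = d·√n = 0.51 × √34 = 2.9738
Critical value for a two-sided test at α = 0.05: z_{α/2} = 1.960.
Power = Φ(δ − 1.960) + Φ(−δ − 1.960) = Φ(1.014) + Φ(-4.934) = 0.8447 + 0.0000 = 0.8447.
Type II error: β = 1 − power = 1 − 0.8447 = 0.1553.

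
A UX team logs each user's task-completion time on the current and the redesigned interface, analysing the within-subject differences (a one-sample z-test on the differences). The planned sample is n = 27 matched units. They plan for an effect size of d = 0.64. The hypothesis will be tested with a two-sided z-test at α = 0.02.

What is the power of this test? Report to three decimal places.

Power ≈ 0.841

Noncentrality parameter: λ = d·√n = 0.64 × √27 = 3.3255
Critical value for a two-sided test at α = 0.02: z_{α/2} = 2.326.
Power = Φ(λ − 2.326) + Φ(−λ − 2.326) = Φ(0.999) + Φ(-5.652) = 0.8411 + 0.0000 = 0.8411.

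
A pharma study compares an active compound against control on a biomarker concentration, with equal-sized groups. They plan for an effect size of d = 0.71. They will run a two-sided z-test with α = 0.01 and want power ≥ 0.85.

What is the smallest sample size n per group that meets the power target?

n = 52 per group

For power 0.85 need Φ(δ − z_{0.005}) = 0.85, so δ = z_{0.005} + z_{0.15} = 2.576 + 1.036 = 3.612.
(Ignoring the negligible lower-tail rejection probability gives the usual closed-form inversion.)
δ = d·√(n/2) ⇒ n = 2(δ/d)² = 2 × (3.612 / 0.71)² = 51.77.
Round up to the next whole unit.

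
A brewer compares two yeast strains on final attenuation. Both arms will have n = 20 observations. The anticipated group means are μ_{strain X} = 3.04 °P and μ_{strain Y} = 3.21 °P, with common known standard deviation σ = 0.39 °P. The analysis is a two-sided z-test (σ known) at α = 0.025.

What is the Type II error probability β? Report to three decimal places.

Standardized effect: d = |μ_{strain X} − μ_{strain Y}| / σ = |3.04 − 3.21| / 0.39 = 0.4359
Noncentrality parameter: δ = d·√(n/2) = 0.4359 × √(20/2) = 1.3784
Two-sided α = 0.025 → critical value z_{0.0125} = 2.241.
Power = Φ(δ − 2.241) + Φ(−δ − 2.241) = Φ(-0.863) + Φ(-3.620) = 0.1941 + 0.0001 = 0.1942.
Type II error: β = 1 − power = 1 − 0.1942 = 0.8058.

β ≈ 0.806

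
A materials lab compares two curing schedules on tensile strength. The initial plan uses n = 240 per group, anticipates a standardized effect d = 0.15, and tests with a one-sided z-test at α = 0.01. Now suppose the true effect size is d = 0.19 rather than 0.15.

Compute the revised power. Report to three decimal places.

Power ≈ 0.403

With d = 0.19: δ = d·√(n/2) = 0.19 × √(240/2) = 2.0813. Critical value z_{0.01} = 2.326.
Revised power = Φ(δ − 2.326) = Φ(-0.245) = 0.4032.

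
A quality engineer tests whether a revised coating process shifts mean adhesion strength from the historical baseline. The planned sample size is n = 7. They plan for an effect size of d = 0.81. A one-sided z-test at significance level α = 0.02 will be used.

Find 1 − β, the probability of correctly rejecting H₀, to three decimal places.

Noncentrality parameter: δ = d·√n = 0.81 × √7 = 2.1431
One-sided α = 0.02 → critical value z_{0.02} = 2.054.
Power = Φ(δ − 2.054) = Φ(0.089) = 0.5356.

Power ≈ 0.536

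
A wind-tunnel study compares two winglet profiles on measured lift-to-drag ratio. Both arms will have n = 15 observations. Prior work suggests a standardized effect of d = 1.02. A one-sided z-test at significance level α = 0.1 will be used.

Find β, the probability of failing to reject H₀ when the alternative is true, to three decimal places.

Noncentrality parameter: δ = d·√(n/2) = 1.02 × √(15/2) = 2.7934
One-sided α = 0.1 → critical value z_{0.1} = 1.282.
Power = Φ(δ − 1.282) = Φ(1.512) = 0.9347.
Type II error: β = 1 − power = 1 − 0.9347 = 0.0653.

β ≈ 0.065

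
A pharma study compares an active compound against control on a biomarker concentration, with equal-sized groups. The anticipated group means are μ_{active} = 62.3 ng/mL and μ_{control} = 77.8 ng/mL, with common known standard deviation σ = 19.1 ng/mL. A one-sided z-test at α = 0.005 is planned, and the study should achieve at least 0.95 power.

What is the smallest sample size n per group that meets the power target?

n = 55 per group

Standardized effect: d = |μ_{active} − μ_{control}| / σ = |62.3 − 77.8| / 19.1 = 0.8115
For power 0.95 need Φ(δ − z_{0.005}) = 0.95, so δ = z_{0.005} + z_{0.05} = 2.576 + 1.645 = 4.221.
δ = d·√(n/2) ⇒ n = 2(δ/d)² = 2 × (4.221 / 0.8115)² = 54.10.
Round up to the next whole unit.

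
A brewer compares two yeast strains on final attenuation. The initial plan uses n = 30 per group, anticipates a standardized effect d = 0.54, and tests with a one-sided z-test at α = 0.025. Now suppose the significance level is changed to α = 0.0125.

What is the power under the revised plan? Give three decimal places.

Power ≈ 0.440

δ = d·√(n/2) = 0.54 × √(30/2) = 2.0914 (unchanged). New critical value: z_{0.0125} = 2.241.
Revised power = P(Z > 2.241 − δ) = Φ(-0.150) = 0.4404.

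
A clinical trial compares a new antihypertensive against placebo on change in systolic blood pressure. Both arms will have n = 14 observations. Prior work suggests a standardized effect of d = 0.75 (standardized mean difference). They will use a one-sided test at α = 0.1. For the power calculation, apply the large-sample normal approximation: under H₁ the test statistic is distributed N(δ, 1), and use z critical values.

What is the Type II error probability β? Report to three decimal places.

Noncentrality parameter: δ = d·√(n/2) = 0.75 × √(14/2) = 1.9843
Critical value for a one-sided test at α = 0.1: z_α = 1.282.
Power = Φ(δ − 1.282) = Φ(0.703) = 0.7589.
Type II error: β = 1 − power = 1 − 0.7589 = 0.2411.

β ≈ 0.241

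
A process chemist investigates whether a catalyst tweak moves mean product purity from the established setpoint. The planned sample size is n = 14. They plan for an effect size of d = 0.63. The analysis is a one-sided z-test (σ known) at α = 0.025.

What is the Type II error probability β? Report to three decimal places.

Noncentrality parameter: δ = d·√n = 0.63 × √14 = 2.3572
Critical value for a one-sided test at α = 0.025: z_α = 1.960.
Power = P(Z > 1.960 − δ) = Φ(0.397) = 0.6544.
Type II error: β = 1 − power = 1 − 0.6544 = 0.3456.

β ≈ 0.346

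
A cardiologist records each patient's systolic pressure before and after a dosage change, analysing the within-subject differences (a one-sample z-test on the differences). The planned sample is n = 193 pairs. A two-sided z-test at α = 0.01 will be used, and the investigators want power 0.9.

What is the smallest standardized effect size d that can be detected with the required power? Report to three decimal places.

Need Φ(δ − 2.576) = 0.9, so δ = 2.576 + 1.282 = 3.857.
(Lower-tail contribution to power is negligible for δ > 0.)
δ = d·√n ⇒ d = δ/√n = 3.857/√193 = 0.2777.

d ≈ 0.278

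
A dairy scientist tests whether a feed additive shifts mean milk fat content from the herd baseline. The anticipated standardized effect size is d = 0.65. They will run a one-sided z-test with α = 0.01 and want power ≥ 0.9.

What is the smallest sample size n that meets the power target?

n = 31

Set Φ(δ − 2.326) = 0.9; then δ − 2.326 = Φ⁻¹(0.9) = 1.282, giving δ = 3.608.
δ = d·√n ⇒ n = (δ/d)² = (3.608 / 0.65)² = 30.81.
Round up to the next whole unit.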